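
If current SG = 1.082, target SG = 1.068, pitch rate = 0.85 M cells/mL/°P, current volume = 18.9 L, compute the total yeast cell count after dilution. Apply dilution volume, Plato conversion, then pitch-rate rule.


V_w = V·((SG_c−1)/(SG_t−1)−1);  °P = 259 − 259/SG_t;  cells = rate·(V+V_w)·°P
V_w = 18.9·((1.082−1)/(1.068−1)−1) = 3.8912
V_final = 18.9 + 3.8912 = 22.7912
°P = 259 − 259/1.068 = 16.4906
cells = 0.85·22.7912·16.4906

319.4649 billion cells


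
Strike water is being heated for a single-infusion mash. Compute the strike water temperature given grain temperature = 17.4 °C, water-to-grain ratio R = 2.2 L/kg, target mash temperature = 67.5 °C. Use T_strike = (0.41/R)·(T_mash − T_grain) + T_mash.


T_strike = (0.41/2.2)·(67.5 − 17.4) + 67.5

76.8368 °C


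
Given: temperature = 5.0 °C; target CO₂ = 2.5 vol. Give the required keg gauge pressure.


psi = vols/(0.01821 + 0.09011·e^(−0.04·T)) − 14.695
psi = 2.5/(0.01821 + 0.09011·e^(−0.04·5.0)) − 14.695

12.4831 psi


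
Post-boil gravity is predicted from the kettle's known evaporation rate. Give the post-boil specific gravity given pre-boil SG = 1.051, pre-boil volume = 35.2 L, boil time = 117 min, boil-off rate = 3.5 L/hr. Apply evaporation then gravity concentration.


V_post = V_pre − rate·(t/60);  SG_post = 1 + (SG_pre−1)·V_pre/V_post
V_post = 35.2 − 3.5·(117/60) = 28.3750
SG_post = 1 + (1.051 − 1)·35.2/28.3750

1.0633


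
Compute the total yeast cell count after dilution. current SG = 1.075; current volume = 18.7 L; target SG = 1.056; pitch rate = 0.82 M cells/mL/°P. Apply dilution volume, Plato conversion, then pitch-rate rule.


V_w = V·((SG_c−1)/(SG_t−1)−1);  °P = 259 − 259/SG_t;  cells = rate·(V+V_w)·°P
V_w = 18.7·((1.075−1)/(1.056−1)−1) = 6.3446
V_final = 18.7 + 6.3446 = 25.0446
°P = 259 − 259/1.056 = 13.7348
cells = 0.82·25.0446·13.7348

282.0672 billion cells


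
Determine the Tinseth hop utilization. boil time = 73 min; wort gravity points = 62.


U = 1.65·0.000125^(GP/1000) · (1 − e^(−0.04·t))/4.15
bigness = 1.65·0.000125^(62/1000) = 0.9451
boil_factor = (1 − e^(−0.04·73))/4.15 = 0.2280
U = 0.9451 · 0.2280

0.2155


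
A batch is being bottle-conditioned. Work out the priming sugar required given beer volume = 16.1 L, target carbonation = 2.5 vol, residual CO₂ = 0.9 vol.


sugar = (target − residual)·4.0·V
sugar = (2.5 − 0.9)·4.0·16.1

103.0400 g


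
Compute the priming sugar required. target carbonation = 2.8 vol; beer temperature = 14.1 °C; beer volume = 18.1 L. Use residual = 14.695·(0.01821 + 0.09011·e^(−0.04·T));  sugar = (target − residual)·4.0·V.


residual = 14.695·(0.01821 + 0.09011·e^(−0.04·14.1)) = 1.0210
sugar = (2.8 − 1.0210)·4.0·18.1

128.8030 g


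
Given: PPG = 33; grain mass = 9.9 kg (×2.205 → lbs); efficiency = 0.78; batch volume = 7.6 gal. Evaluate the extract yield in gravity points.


points = lbs × PPG × eff / vol
lbs = 9.9 × 2.205 = 21.8295
points = 21.8295 × 33 × 0.78 / 7.6

73.9331 points


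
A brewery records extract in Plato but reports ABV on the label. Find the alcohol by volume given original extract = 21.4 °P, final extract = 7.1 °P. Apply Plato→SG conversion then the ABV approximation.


SG = 259/(259 − P);  ABV = (OG − FG)·131.25
OG = 259/(259 − 21.4) = 1.0901
FG = 259/(259 − 7.1) = 1.0282
ABV = (1.0901 − 1.0282)·131.25

8.1220 % ABV


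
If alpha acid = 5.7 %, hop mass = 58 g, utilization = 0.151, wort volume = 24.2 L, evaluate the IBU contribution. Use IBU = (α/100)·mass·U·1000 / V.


IBU = (5.7/100)·58·0.151·1000 / 24.2

20.6283 IBU


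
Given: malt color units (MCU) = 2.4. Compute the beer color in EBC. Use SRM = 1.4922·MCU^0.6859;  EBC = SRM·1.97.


SRM = 1.4922·2.4^0.6859 = 2.7203
EBC = 2.7203·1.97

5.3590 EBC


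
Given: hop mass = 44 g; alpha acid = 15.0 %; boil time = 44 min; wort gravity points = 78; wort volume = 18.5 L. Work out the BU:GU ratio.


U = 1.65·0.000125^(GP/1000)·(1−e^(−0.04t))/4.15;  IBU = (α/100)·m·U·1000/V;  BU:GU = IBU/GP
U = 1.65·0.000125^(78/1000)·(1−e^(−0.04·44))/4.15 = 0.1633
IBU = (15.0/100)·44·0.1633·1000/18.5 = 58.2605
BU:GU = 58.2605/78

0.7469


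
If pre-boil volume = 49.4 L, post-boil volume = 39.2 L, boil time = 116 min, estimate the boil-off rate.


rate = (V_pre − V_post) / (t_min/60)
rate = (49.4 − 39.2) / (116/60)

5.2759 L/hr


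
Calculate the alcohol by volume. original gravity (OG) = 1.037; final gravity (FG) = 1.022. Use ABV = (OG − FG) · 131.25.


ABV = (1.037 − 1.022) · 131.25

1.9687 % ABV


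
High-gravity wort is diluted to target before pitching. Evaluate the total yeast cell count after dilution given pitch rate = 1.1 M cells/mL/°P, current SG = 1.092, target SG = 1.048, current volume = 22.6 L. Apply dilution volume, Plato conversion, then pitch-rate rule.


V_w = V·((SG_c−1)/(SG_t−1)−1);  °P = 259 − 259/SG_t;  cells = rate·(V+V_w)·°P
V_w = 22.6·((1.092−1)/(1.048−1)−1) = 20.7167
V_final = 22.6 + 20.7167 = 43.3167
°P = 259 − 259/1.048 = 11.8626
cells = 1.1·43.3167·11.8626

565.2329 billion cells


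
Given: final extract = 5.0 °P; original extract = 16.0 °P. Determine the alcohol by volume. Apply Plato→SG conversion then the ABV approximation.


SG = 259/(259 − P);  ABV = (OG − FG)·131.25
OG = 259/(259 − 16.0) = 1.0658
FG = 259/(259 − 5.0) = 1.0197
ABV = (1.0658 − 1.0197)·131.25

6.0583 % ABV


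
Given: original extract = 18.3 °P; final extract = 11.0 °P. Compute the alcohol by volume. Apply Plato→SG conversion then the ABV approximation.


SG = 259/(259 − P);  ABV = (OG − FG)·131.25
OG = 259/(259 − 18.3) = 1.0760
FG = 259/(259 − 11.0) = 1.0444
ABV = (1.0760 − 1.0444)·131.25

4.1571 % ABV


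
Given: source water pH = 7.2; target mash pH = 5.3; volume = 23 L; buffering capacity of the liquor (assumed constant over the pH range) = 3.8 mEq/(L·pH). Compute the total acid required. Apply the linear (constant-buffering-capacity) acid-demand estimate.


acid = buffering capacity · (pH_source − pH_target) · V
acid = 3.8 · (7.2 − 5.3) · 23

166.0600 mEq


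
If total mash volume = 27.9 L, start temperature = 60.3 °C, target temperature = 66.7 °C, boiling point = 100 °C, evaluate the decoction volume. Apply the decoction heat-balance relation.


V_dec = V_total·(T_target − T_start)/(T_boil − T_start)
V_dec = 27.9·(66.7 − 60.3)/(100 − 60.3)

4.4977 L


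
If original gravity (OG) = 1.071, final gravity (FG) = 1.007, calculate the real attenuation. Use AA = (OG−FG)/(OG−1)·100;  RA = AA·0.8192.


AA = (1.071 − 1.007)/(1.071 − 1)·100 = 90.1408
RA = 90.1408·0.8192

73.8434 %


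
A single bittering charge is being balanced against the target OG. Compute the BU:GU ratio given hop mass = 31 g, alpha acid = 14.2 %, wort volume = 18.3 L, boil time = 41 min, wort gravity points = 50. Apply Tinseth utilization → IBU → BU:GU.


U = 1.65·0.000125^(GP/1000)·(1−e^(−0.04t))/4.15;  IBU = (α/100)·m·U·1000/V;  BU:GU = IBU/GP
U = 1.65·0.000125^(50/1000)·(1−e^(−0.04·41))/4.15 = 0.2045
IBU = (14.2/100)·31·0.2045·1000/18.3 = 49.1843
BU:GU = 49.1843/50

0.9837


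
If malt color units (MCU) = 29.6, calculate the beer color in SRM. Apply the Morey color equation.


SRM = 1.4922 · MCU^0.6859
SRM = 1.4922 · 29.6^0.6859

15.2400 SRM


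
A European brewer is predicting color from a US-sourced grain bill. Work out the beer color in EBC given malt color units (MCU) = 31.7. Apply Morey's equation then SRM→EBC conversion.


SRM = 1.4922·MCU^0.6859;  EBC = SRM·1.97
SRM = 1.4922·31.7^0.6859 = 15.9736
EBC = 15.9736·1.97

31.4680 EBC


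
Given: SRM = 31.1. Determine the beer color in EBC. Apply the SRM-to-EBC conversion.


EBC = SRM · 1.97
EBC = 31.1 · 1.97

61.2670 EBC


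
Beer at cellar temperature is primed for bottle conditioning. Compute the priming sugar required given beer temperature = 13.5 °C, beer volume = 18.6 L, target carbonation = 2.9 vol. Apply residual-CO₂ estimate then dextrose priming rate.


residual = 14.695·(0.01821 + 0.09011·e^(−0.04·T));  sugar = (target − residual)·4.0·V
residual = 14.695·(0.01821 + 0.09011·e^(−0.04·13.5)) = 1.0393
sugar = (2.9 − 1.0393)·4.0·18.6

138.4397 g


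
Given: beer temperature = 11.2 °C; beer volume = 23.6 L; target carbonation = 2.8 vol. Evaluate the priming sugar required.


residual = 14.695·(0.01821 + 0.09011·e^(−0.04·T));  sugar = (target − residual)·4.0·V
residual = 14.695·(0.01821 + 0.09011·e^(−0.04·11.2)) = 1.1136
sugar = (2.8 − 1.1136)·4.0·23.6

159.1950 g


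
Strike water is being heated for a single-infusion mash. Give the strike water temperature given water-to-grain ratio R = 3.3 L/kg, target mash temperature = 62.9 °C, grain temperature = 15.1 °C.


T_strike = (0.41/R)·(T_mash − T_grain) + T_mash
T_strike = (0.41/3.3)·(62.9 − 15.1) + 62.9

68.8388 °C


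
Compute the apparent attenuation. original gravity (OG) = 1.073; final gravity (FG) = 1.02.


AA = (OG − FG)/(OG − 1) · 100
AA = (1.073 − 1.02)/(1.073 − 1) · 100

72.6027 %


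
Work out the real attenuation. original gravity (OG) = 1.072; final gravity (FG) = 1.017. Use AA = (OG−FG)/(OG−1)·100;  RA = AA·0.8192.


AA = (1.072 − 1.017)/(1.072 − 1)·100 = 76.3889
RA = 76.3889·0.8192

62.5778 %


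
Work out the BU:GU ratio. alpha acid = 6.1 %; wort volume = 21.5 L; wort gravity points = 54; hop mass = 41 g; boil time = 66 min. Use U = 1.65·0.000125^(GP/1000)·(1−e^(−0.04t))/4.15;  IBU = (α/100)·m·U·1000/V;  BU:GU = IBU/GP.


U = 1.65·0.000125^(54/1000)·(1−e^(−0.04·66))/4.15 = 0.2273
IBU = (6.1/100)·41·0.2273·1000/21.5 = 26.4357
BU:GU = 26.4357/54

0.4896


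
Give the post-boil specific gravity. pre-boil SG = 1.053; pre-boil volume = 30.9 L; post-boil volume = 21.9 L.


SG_post = 1 + (SG_pre − 1)·V_pre/V_post
pts_pre = (1.053 − 1)·1000 = 53.0000
pts_post = 53.0000·30.9/21.9 = 74.7808
SG_post = 1 + 74.7808/1000

1.0748


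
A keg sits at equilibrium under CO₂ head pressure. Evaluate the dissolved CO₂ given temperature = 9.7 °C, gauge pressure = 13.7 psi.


vols = (P + 14.695)·(0.01821 + 0.09011·e^(−0.04·T))
vols = (13.7 + 14.695)·(0.01821 + 0.09011·e^(−0.04·9.7))

2.2529 volumes


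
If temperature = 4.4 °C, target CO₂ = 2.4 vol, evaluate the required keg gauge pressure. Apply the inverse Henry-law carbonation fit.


psi = vols/(0.01821 + 0.09011·e^(−0.04·T)) − 14.695
psi = 2.4/(0.01821 + 0.09011·e^(−0.04·4.4)) − 14.695

10.8974 psi


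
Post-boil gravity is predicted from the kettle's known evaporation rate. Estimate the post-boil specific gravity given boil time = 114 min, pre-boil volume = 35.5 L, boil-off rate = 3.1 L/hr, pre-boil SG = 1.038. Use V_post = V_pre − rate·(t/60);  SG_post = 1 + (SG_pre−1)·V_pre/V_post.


V_post = 35.5 − 3.1·(114/60) = 29.6100
SG_post = 1 + (1.038 − 1)·35.5/29.6100

1.0456


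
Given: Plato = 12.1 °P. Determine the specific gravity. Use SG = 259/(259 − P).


SG = 259/(259 − 12.1)

1.0490


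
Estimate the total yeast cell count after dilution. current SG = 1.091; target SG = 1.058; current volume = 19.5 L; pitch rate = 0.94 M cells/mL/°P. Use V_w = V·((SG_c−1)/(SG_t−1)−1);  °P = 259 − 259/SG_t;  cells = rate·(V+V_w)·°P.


V_w = 19.5·((1.091−1)/(1.058−1)−1) = 11.0948
V_final = 19.5 + 11.0948 = 30.5948
°P = 259 − 259/1.058 = 14.1985
cells = 0.94·30.5948·14.1985

408.3363 billion cells


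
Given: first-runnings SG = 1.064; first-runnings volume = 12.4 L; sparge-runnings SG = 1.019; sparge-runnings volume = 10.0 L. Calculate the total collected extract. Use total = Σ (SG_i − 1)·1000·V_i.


first = (1.064 − 1)·1000·12.4 = 793.6000
sparge = (1.019 − 1)·1000·10.0 = 190.0000
total = 793.6000 + 190.0000

983.6000 gravity·L


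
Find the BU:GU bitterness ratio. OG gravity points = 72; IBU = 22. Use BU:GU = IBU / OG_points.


BU:GU = 22 / 72

0.3056


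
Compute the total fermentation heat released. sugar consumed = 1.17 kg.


Q = m_sugar · 590 kJ/kg
Q = 1.17 · 590

690.3000 kJ


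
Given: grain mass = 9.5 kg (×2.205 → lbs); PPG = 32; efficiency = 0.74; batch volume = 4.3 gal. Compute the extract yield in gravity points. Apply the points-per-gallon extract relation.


points = lbs × PPG × eff / vol
lbs = 9.5 × 2.205 = 20.9475
points = 20.9475 × 32 × 0.74 / 4.3

115.3574 points


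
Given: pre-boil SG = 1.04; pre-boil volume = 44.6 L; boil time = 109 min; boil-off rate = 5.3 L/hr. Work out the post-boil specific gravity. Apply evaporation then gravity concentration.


V_post = V_pre − rate·(t/60);  SG_post = 1 + (SG_pre−1)·V_pre/V_post
V_post = 44.6 − 5.3·(109/60) = 34.9717
SG_post = 1 + (1.04 − 1)·44.6/34.9717

1.0510


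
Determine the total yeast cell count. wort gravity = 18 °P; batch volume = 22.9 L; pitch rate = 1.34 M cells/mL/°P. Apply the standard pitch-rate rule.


cells (billions) = rate · V_L · °P
cells = 1.34 · 22.9 · 18

552.3480 billion cells


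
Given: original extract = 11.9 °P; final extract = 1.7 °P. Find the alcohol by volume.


SG = 259/(259 − P);  ABV = (OG − FG)·131.25
OG = 259/(259 − 11.9) = 1.0482
FG = 259/(259 − 1.7) = 1.0066
ABV = (1.0482 − 1.0066)·131.25

5.4536 % ABV


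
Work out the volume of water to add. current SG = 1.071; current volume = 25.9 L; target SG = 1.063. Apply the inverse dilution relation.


V_water = V·((SG_curr − 1)/(SG_target − 1) − 1)
V_water = 25.9·((1.071 − 1)/(1.063 − 1) − 1)

3.2889 L


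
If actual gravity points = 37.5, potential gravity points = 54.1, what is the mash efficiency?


efficiency = actual / potential × 100
efficiency = 37.5 / 54.1 × 100

69.3161 %


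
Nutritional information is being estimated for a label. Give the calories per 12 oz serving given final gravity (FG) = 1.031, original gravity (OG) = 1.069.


ABW = (OG−FG)·131.25·0.79/FG;  °P = 259 − 259/SG (for OG→OE and FG→AE);  RE = 0.1808·OE + 0.8192·AE;  Cal = (6.9·ABW + 4·(RE−0.1))·FG·3.55
ABW = (1.069 − 1.031)·131.25·0.79/1.031 = 3.8217
OE = 259 − 259/1.069 = 16.7175 °P
AE = 259 − 259/1.031 = 7.7876 °P
RE = 0.1808·16.7175 + 0.8192·7.7876 = 9.4021 °P
Cal = (6.9·3.8217 + 4·(9.4021−0.1))·1.031·3.55

232.6981 kcal


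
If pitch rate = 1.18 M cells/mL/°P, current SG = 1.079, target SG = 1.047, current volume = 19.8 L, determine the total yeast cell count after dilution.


V_w = V·((SG_c−1)/(SG_t−1)−1);  °P = 259 − 259/SG_t;  cells = rate·(V+V_w)·°P
V_w = 19.8·((1.079−1)/(1.047−1)−1) = 13.4809
V_final = 19.8 + 13.4809 = 33.2809
°P = 259 − 259/1.047 = 11.6266
cells = 1.18·33.2809·11.6266

456.5910 billion cells


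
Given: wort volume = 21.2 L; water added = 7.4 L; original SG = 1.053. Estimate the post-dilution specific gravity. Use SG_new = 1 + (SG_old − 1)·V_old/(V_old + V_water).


pts = (1.053 − 1)·1000·21.2/(21.2 + 7.4) = 39.2867
SG_new = 1 + 39.2867/1000

1.0393


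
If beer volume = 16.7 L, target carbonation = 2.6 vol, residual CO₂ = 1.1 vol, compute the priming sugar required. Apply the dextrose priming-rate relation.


sugar = (target − residual)·4.0·V
sugar = (2.6 − 1.1)·4.0·16.7

100.2000 g


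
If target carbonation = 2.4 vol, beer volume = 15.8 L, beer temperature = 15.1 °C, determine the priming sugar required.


residual = 14.695·(0.01821 + 0.09011·e^(−0.04·T));  sugar = (target − residual)·4.0·V
residual = 14.695·(0.01821 + 0.09011·e^(−0.04·15.1)) = 0.9914
sugar = (2.4 − 0.9914)·4.0·15.8

89.0227 g


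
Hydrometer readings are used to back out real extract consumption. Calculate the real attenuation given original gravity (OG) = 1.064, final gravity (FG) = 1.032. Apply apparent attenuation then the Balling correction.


AA = (OG−FG)/(OG−1)·100;  RA = AA·0.8192
AA = (1.064 − 1.032)/(1.064 − 1)·100 = 50.0000
RA = 50.0000·0.8192

40.9600 %


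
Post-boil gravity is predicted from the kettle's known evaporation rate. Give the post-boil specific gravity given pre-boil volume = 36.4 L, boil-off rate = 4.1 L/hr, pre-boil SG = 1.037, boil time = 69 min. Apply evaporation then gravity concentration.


V_post = V_pre − rate·(t/60);  SG_post = 1 + (SG_pre−1)·V_pre/V_post
V_post = 36.4 − 4.1·(69/60) = 31.6850
SG_post = 1 + (1.037 − 1)·36.4/31.6850

1.0425


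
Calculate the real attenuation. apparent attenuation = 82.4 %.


RA = AA · 0.8192
RA = 82.4 · 0.8192

67.5021 %


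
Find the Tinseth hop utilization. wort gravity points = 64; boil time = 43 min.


U = 1.65·0.000125^(GP/1000) · (1 − e^(−0.04·t))/4.15
bigness = 1.65·0.000125^(64/1000) = 0.9283
boil_factor = (1 − e^(−0.04·43))/4.15 = 0.1978
U = 0.9283 · 0.1978

0.1836


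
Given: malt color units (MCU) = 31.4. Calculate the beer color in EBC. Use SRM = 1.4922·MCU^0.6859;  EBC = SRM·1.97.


SRM = 1.4922·31.4^0.6859 = 15.8698
EBC = 15.8698·1.97

31.2635 EBC


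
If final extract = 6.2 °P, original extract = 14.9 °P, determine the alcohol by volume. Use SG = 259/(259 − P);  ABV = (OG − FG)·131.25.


OG = 259/(259 − 14.9) = 1.0610
FG = 259/(259 − 6.2) = 1.0245
ABV = (1.0610 − 1.0245)·131.25

4.7926 % ABV


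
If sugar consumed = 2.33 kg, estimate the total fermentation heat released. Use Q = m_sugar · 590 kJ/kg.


Q = 2.33 · 590

1374.7000 kJ


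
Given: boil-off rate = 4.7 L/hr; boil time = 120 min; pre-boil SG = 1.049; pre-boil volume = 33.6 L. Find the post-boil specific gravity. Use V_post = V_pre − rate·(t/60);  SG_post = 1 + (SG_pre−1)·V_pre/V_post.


V_post = 33.6 − 4.7·(120/60) = 24.2000
SG_post = 1 + (1.049 − 1)·33.6/24.2000

1.0680


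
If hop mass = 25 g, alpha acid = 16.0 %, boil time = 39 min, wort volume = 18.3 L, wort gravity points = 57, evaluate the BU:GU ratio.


U = 1.65·0.000125^(GP/1000)·(1−e^(−0.04t))/4.15;  IBU = (α/100)·m·U·1000/V;  BU:GU = IBU/GP
U = 1.65·0.000125^(57/1000)·(1−e^(−0.04·39))/4.15 = 0.1882
IBU = (16.0/100)·25·0.1882·1000/18.3 = 41.1264
BU:GU = 41.1264/57

0.7215


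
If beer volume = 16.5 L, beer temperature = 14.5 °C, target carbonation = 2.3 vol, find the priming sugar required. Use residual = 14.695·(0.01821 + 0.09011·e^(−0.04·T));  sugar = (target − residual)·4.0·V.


residual = 14.695·(0.01821 + 0.09011·e^(−0.04·14.5)) = 1.0090
sugar = (2.3 − 1.0090)·4.0·16.5

85.2064 g


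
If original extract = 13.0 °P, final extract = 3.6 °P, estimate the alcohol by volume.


SG = 259/(259 − P);  ABV = (OG − FG)·131.25
OG = 259/(259 − 13.0) = 1.0528
FG = 259/(259 − 3.6) = 1.0141
ABV = (1.0528 − 1.0141)·131.25

5.0859 % ABV


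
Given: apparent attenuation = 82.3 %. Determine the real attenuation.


RA = AA · 0.8192
RA = 82.3 · 0.8192

67.4202 %


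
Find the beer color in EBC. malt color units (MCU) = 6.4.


SRM = 1.4922·MCU^0.6859;  EBC = SRM·1.97
SRM = 1.4922·6.4^0.6859 = 5.3307
EBC = 5.3307·1.97

10.5015 EBC


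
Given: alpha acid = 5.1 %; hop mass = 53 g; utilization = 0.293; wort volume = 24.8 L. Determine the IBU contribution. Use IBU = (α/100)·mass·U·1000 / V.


IBU = (5.1/100)·53·0.293·1000 / 24.8

31.9346 IBU


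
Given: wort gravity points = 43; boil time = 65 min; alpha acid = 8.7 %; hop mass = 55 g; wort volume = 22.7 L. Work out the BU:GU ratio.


U = 1.65·0.000125^(GP/1000)·(1−e^(−0.04t))/4.15;  IBU = (α/100)·m·U·1000/V;  BU:GU = IBU/GP
U = 1.65·0.000125^(43/1000)·(1−e^(−0.04·65))/4.15 = 0.2501
IBU = (8.7/100)·55·0.2501·1000/22.7 = 52.7159
BU:GU = 52.7159/43

1.2260


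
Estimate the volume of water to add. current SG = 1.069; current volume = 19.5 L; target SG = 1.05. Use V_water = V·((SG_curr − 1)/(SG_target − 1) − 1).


V_water = 19.5·((1.069 − 1)/(1.05 − 1) − 1)

7.4100 L


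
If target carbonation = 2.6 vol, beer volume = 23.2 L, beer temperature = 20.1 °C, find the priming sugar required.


residual = 14.695·(0.01821 + 0.09011·e^(−0.04·T));  sugar = (target − residual)·4.0·V
residual = 14.695·(0.01821 + 0.09011·e^(−0.04·20.1)) = 0.8602
sugar = (2.6 − 0.8602)·4.0·23.2

161.4528 g


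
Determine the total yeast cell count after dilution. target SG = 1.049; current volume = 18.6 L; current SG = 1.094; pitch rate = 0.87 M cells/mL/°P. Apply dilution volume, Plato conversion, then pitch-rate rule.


V_w = V·((SG_c−1)/(SG_t−1)−1);  °P = 259 − 259/SG_t;  cells = rate·(V+V_w)·°P
V_w = 18.6·((1.094−1)/(1.049−1)−1) = 17.0816
V_final = 18.6 + 17.0816 = 35.6816
°P = 259 − 259/1.049 = 12.0982
cells = 0.87·35.6816·12.0982

375.5643 billion cells


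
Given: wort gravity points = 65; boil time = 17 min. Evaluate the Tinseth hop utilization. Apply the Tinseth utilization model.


U = 1.65·0.000125^(GP/1000) · (1 − e^(−0.04·t))/4.15
bigness = 1.65·0.000125^(65/1000) = 0.9200
boil_factor = (1 − e^(−0.04·17))/4.15 = 0.1189
U = 0.9200 · 0.1189

0.1094


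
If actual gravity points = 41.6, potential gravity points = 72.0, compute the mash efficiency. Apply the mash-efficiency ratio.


efficiency = actual / potential × 100
efficiency = 41.6 / 72.0 × 100

57.7778 %


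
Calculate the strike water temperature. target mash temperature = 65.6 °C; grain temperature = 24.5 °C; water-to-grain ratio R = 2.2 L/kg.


T_strike = (0.41/R)·(T_mash − T_grain) + T_mash
T_strike = (0.41/2.2)·(65.6 − 24.5) + 65.6

73.2595 °C


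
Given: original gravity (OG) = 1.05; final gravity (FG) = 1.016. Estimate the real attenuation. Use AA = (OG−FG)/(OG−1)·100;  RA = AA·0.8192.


AA = (1.05 − 1.016)/(1.05 − 1)·100 = 68.0000
RA = 68.0000·0.8192

55.7056 %


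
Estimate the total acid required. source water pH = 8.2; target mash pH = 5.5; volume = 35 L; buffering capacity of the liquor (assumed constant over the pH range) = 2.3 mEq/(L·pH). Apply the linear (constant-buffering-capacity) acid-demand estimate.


acid = buffering capacity · (pH_source − pH_target) · V
acid = 2.3 · (8.2 − 5.5) · 35

217.3500 mEq


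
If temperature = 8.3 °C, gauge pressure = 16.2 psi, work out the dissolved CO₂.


vols = (P + 14.695)·(0.01821 + 0.09011·e^(−0.04·T))
vols = (16.2 + 14.695)·(0.01821 + 0.09011·e^(−0.04·8.3))

2.5600 volumes


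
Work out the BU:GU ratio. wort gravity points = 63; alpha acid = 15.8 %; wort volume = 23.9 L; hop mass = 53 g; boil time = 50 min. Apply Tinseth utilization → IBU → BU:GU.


U = 1.65·0.000125^(GP/1000)·(1−e^(−0.04t))/4.15;  IBU = (α/100)·m·U·1000/V;  BU:GU = IBU/GP
U = 1.65·0.000125^(63/1000)·(1−e^(−0.04·50))/4.15 = 0.1952
IBU = (15.8/100)·53·0.1952·1000/23.9 = 68.3792
BU:GU = 68.3792/63

1.0854


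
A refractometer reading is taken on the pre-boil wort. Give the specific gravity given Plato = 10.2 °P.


SG = 259/(259 − P)
SG = 259/(259 − 10.2)

1.0410


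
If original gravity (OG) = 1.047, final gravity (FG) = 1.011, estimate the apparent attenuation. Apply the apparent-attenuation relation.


AA = (OG − FG)/(OG − 1) · 100
AA = (1.047 − 1.011)/(1.047 − 1) · 100

76.5957 %


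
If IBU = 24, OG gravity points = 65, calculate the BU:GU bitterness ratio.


BU:GU = IBU / OG_points
BU:GU = 24 / 65

0.3692


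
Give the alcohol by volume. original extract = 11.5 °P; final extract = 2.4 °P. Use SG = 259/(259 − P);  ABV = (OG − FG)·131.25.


OG = 259/(259 − 11.5) = 1.0465
FG = 259/(259 − 2.4) = 1.0094
ABV = (1.0465 − 1.0094)·131.25

4.8709 % ABV


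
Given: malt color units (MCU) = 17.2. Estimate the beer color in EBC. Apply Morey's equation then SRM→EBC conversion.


SRM = 1.4922·MCU^0.6859;  EBC = SRM·1.97
SRM = 1.4922·17.2^0.6859 = 10.5021
EBC = 10.5021·1.97

20.6891 EBC


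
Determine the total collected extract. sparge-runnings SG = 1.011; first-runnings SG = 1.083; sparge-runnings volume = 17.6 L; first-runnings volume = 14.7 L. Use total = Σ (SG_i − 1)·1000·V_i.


first = (1.083 − 1)·1000·14.7 = 1220.1000
sparge = (1.011 − 1)·1000·17.6 = 193.6000
total = 1220.1000 + 193.6000

1413.7000 gravity·L


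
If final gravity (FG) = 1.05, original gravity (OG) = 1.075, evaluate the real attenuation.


AA = (OG−FG)/(OG−1)·100;  RA = AA·0.8192
AA = (1.075 − 1.05)/(1.075 − 1)·100 = 33.3333
RA = 33.3333·0.8192

27.3067 %


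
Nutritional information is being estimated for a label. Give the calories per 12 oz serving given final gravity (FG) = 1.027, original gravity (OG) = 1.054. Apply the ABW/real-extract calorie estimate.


ABW = (OG−FG)·131.25·0.79/FG;  °P = 259 − 259/SG (for OG→OE and FG→AE);  RE = 0.1808·OE + 0.8192·AE;  Cal = (6.9·ABW + 4·(RE−0.1))·FG·3.55
ABW = (1.054 − 1.027)·131.25·0.79/1.027 = 2.7260
OE = 259 − 259/1.054 = 13.2694 °P
AE = 259 − 259/1.027 = 6.8092 °P
RE = 0.1808·13.2694 + 0.8192·6.8092 = 7.9772 °P
Cal = (6.9·2.7260 + 4·(7.9772−0.1))·1.027·3.55

183.4513 kcal


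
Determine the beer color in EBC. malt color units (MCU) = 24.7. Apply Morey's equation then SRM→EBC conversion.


SRM = 1.4922·MCU^0.6859;  EBC = SRM·1.97
SRM = 1.4922·24.7^0.6859 = 13.4610
EBC = 13.4610·1.97

26.5182 EBC


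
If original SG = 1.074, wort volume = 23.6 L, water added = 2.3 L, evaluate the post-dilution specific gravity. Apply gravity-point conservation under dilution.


SG_new = 1 + (SG_old − 1)·V_old/(V_old + V_water)
pts = (1.074 − 1)·1000·23.6/(23.6 + 2.3) = 67.4286
SG_new = 1 + 67.4286/1000

1.0674


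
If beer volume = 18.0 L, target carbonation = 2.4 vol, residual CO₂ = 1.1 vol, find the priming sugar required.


sugar = (target − residual)·4.0·V
sugar = (2.4 − 1.1)·4.0·18.0

93.6000 g


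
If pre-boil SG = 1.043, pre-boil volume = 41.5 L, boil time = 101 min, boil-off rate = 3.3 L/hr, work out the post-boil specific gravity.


V_post = V_pre − rate·(t/60);  SG_post = 1 + (SG_pre−1)·V_pre/V_post
V_post = 41.5 − 3.3·(101/60) = 35.9450
SG_post = 1 + (1.043 − 1)·41.5/35.9450

1.0496


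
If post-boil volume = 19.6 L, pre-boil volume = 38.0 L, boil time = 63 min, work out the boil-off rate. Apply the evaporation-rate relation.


rate = (V_pre − V_post) / (t_min/60)
rate = (38.0 − 19.6) / (63/60)

17.5238 L/hr


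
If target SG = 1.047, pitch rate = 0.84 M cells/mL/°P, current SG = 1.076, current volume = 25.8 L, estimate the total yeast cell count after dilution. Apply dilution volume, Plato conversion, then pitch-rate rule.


V_w = V·((SG_c−1)/(SG_t−1)−1);  °P = 259 − 259/SG_t;  cells = rate·(V+V_w)·°P
V_w = 25.8·((1.076−1)/(1.047−1)−1) = 15.9191
V_final = 25.8 + 15.9191 = 41.7191
°P = 259 − 259/1.047 = 11.6266
cells = 0.84·41.7191·11.6266

407.4419 billion cells


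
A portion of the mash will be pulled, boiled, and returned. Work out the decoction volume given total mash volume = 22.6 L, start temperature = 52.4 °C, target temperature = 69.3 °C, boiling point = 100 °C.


V_dec = V_total·(T_target − T_start)/(T_boil − T_start)
V_dec = 22.6·(69.3 − 52.4)/(100 − 52.4)

8.0239 L


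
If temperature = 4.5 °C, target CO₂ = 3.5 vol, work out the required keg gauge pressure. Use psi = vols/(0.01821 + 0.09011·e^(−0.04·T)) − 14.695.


psi = 3.5/(0.01821 + 0.09011·e^(−0.04·4.5)) − 14.695

22.7477 psi


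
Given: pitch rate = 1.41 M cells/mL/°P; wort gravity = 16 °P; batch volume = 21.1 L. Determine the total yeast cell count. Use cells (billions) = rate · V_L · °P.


cells = 1.41 · 21.1 · 16

476.0160 billion cells


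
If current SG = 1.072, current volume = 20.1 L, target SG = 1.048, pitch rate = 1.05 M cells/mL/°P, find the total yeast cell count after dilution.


V_w = V·((SG_c−1)/(SG_t−1)−1);  °P = 259 − 259/SG_t;  cells = rate·(V+V_w)·°P
V_w = 20.1·((1.072−1)/(1.048−1)−1) = 10.0500
V_final = 20.1 + 10.0500 = 30.1500
°P = 259 − 259/1.048 = 11.8626
cells = 1.05·30.1500·11.8626

375.5401 billion cells


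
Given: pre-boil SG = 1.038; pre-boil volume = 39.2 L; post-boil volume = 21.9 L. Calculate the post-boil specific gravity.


SG_post = 1 + (SG_pre − 1)·V_pre/V_post
pts_pre = (1.038 − 1)·1000 = 38.0000
pts_post = 38.0000·39.2/21.9 = 68.0183
SG_post = 1 + 68.0183/1000

1.0680


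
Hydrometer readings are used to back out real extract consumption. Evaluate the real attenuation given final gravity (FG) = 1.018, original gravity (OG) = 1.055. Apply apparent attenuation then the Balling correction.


AA = (OG−FG)/(OG−1)·100;  RA = AA·0.8192
AA = (1.055 − 1.018)/(1.055 − 1)·100 = 67.2727
RA = 67.2727·0.8192

55.1098 %


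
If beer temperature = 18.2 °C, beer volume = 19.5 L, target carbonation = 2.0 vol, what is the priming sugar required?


residual = 14.695·(0.01821 + 0.09011·e^(−0.04·T));  sugar = (target − residual)·4.0·V
residual = 14.695·(0.01821 + 0.09011·e^(−0.04·18.2)) = 0.9070
sugar = (2.0 − 0.9070)·4.0·19.5

85.2539 g


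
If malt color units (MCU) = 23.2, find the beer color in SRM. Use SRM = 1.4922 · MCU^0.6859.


SRM = 1.4922 · 23.2^0.6859

12.8948 SRM


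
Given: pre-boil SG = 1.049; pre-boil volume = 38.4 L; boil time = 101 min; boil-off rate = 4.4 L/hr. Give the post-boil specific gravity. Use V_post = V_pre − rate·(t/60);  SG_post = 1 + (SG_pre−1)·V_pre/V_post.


V_post = 38.4 − 4.4·(101/60) = 30.9933
SG_post = 1 + (1.049 − 1)·38.4/30.9933

1.0607


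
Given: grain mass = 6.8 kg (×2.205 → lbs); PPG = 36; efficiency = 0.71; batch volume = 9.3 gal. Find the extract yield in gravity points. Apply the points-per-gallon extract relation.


points = lbs × PPG × eff / vol
lbs = 6.8 × 2.205 = 14.9940
points = 14.9940 × 36 × 0.71 / 9.3

41.2093 points


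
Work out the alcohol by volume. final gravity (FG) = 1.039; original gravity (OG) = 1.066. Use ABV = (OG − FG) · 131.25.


ABV = (1.066 − 1.039) · 131.25

3.5438 % ABV


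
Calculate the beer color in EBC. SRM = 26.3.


EBC = SRM · 1.97
EBC = 26.3 · 1.97

51.8110 EBC


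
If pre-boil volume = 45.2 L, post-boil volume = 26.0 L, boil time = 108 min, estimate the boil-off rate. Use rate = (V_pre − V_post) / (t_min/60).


rate = (45.2 − 26.0) / (108/60)

10.6667 L/hr


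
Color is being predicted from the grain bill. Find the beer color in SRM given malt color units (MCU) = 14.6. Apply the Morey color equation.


SRM = 1.4922 · MCU^0.6859
SRM = 1.4922 · 14.6^0.6859

9.3855 SRM


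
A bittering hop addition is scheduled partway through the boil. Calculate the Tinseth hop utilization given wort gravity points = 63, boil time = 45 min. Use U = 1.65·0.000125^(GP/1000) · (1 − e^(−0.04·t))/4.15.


bigness = 1.65·0.000125^(63/1000) = 0.9367
boil_factor = (1 − e^(−0.04·45))/4.15 = 0.2011
U = 0.9367 · 0.2011

0.1884


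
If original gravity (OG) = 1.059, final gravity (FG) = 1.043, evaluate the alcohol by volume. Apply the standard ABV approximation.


ABV = (OG − FG) · 131.25
ABV = (1.059 − 1.043) · 131.25

2.1000 % ABV


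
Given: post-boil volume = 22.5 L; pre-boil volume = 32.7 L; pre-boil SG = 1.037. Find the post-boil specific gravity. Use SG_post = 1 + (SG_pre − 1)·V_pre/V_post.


pts_pre = (1.037 − 1)·1000 = 37.0000
pts_post = 37.0000·32.7/22.5 = 53.7733
SG_post = 1 + 53.7733/1000

1.0538


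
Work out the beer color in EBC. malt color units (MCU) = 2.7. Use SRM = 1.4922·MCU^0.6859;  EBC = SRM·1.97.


SRM = 1.4922·2.7^0.6859 = 2.9492
EBC = 2.9492·1.97

5.8099 EBC


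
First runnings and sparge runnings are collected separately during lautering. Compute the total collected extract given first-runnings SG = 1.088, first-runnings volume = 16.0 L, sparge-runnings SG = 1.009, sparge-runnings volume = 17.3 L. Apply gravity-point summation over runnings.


total = Σ (SG_i − 1)·1000·V_i
first = (1.088 − 1)·1000·16.0 = 1408.0000
sparge = (1.009 − 1)·1000·17.3 = 155.7000
total = 1408.0000 + 155.7000

1563.7000 gravity·L


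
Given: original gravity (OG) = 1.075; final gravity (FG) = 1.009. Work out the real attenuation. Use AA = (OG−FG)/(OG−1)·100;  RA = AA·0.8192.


AA = (1.075 − 1.009)/(1.075 − 1)·100 = 88.0000
RA = 88.0000·0.8192

72.0896 %


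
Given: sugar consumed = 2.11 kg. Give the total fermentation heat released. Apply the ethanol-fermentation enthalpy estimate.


Q = m_sugar · 590 kJ/kg
Q = 2.11 · 590

1244.9000 kJ


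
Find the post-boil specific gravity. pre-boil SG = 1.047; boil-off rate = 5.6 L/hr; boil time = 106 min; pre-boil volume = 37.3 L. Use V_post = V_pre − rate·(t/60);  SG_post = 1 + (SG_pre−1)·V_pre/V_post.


V_post = 37.3 − 5.6·(106/60) = 27.4067
SG_post = 1 + (1.047 − 1)·37.3/27.4067

1.0640


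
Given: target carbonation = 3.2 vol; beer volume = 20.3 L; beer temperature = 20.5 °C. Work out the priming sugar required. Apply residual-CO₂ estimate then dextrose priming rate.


residual = 14.695·(0.01821 + 0.09011·e^(−0.04·T));  sugar = (target − residual)·4.0·V
residual = 14.695·(0.01821 + 0.09011·e^(−0.04·20.5)) = 0.8508
sugar = (3.2 − 0.8508)·4.0·20.3

190.7550 g


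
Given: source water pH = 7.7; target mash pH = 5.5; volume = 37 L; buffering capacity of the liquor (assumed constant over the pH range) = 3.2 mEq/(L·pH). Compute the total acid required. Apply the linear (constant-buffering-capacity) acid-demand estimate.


acid = buffering capacity · (pH_source − pH_target) · V
acid = 3.2 · (7.7 − 5.5) · 37

260.4800 mEq


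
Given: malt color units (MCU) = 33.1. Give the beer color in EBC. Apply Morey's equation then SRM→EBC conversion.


SRM = 1.4922·MCU^0.6859;  EBC = SRM·1.97
SRM = 1.4922·33.1^0.6859 = 16.4542
EBC = 16.4542·1.97

32.4148 EBC


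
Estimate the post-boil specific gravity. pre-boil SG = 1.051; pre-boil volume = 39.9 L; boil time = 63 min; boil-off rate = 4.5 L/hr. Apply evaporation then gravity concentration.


V_post = V_pre − rate·(t/60);  SG_post = 1 + (SG_pre−1)·V_pre/V_post
V_post = 39.9 − 4.5·(63/60) = 35.1750
SG_post = 1 + (1.051 − 1)·39.9/35.1750

1.0579


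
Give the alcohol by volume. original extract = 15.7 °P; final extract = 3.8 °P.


SG = 259/(259 − P);  ABV = (OG − FG)·131.25
OG = 259/(259 − 15.7) = 1.0645
FG = 259/(259 − 3.8) = 1.0149
ABV = (1.0645 − 1.0149)·131.25

6.5151 % ABV


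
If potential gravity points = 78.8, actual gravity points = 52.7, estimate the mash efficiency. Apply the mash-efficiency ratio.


efficiency = actual / potential × 100
efficiency = 52.7 / 78.8 × 100

66.8782 %


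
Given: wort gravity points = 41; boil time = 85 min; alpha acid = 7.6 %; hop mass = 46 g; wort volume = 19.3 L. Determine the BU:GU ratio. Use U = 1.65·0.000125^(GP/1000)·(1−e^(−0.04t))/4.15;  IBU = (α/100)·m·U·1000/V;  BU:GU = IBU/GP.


U = 1.65·0.000125^(41/1000)·(1−e^(−0.04·85))/4.15 = 0.2659
IBU = (7.6/100)·46·0.2659·1000/19.3 = 48.1595
BU:GU = 48.1595/41

1.1746


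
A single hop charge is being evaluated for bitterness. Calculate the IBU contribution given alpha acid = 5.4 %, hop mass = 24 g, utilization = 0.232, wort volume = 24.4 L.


IBU = (α/100)·mass·U·1000 / V
IBU = (5.4/100)·24·0.232·1000 / 24.4

12.3226 IBU


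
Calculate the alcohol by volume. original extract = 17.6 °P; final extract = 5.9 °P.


SG = 259/(259 − P);  ABV = (OG − FG)·131.25
OG = 259/(259 − 17.6) = 1.0729
FG = 259/(259 − 5.9) = 1.0233
ABV = (1.0729 − 1.0233)·131.25

6.5096 % ABV


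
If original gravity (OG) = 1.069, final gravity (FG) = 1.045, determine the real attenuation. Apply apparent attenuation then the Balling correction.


AA = (OG−FG)/(OG−1)·100;  RA = AA·0.8192
AA = (1.069 − 1.045)/(1.069 − 1)·100 = 34.7826
RA = 34.7826·0.8192

28.4939 %


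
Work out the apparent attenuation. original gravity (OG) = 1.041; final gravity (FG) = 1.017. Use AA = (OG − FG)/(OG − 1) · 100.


AA = (1.041 − 1.017)/(1.041 − 1) · 100

58.5366 %


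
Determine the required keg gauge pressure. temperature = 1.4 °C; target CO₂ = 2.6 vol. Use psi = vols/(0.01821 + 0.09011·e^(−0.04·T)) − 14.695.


psi = 2.6/(0.01821 + 0.09011·e^(−0.04·1.4)) − 14.695

10.4470 psi


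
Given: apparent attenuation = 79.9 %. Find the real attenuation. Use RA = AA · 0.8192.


RA = 79.9 · 0.8192

65.4541 %


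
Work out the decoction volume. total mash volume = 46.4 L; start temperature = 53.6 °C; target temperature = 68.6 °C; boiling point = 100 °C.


V_dec = V_total·(T_target − T_start)/(T_boil − T_start)
V_dec = 46.4·(68.6 − 53.6)/(100 − 53.6)

15.0000 L


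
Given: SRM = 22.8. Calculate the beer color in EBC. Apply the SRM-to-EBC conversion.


EBC = SRM · 1.97
EBC = 22.8 · 1.97

44.9160 EBC


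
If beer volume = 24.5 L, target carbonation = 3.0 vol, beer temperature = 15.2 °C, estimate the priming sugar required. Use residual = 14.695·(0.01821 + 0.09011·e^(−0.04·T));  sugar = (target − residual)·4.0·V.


residual = 14.695·(0.01821 + 0.09011·e^(−0.04·15.2)) = 0.9885
sugar = (3.0 − 0.9885)·4.0·24.5

197.1247 g


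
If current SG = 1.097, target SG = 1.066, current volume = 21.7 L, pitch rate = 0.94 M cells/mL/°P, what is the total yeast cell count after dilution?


V_w = V·((SG_c−1)/(SG_t−1)−1);  °P = 259 − 259/SG_t;  cells = rate·(V+V_w)·°P
V_w = 21.7·((1.097−1)/(1.066−1)−1) = 10.1924
V_final = 21.7 + 10.1924 = 31.8924
°P = 259 − 259/1.066 = 16.0356
cells = 0.94·31.8924·16.0356

480.7307 billion cells


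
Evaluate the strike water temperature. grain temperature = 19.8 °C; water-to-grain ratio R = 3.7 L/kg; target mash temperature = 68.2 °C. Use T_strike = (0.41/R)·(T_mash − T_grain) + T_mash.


T_strike = (0.41/3.7)·(68.2 − 19.8) + 68.2

73.5632 °C


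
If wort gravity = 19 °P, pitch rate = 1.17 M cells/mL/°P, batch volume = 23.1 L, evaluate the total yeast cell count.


cells (billions) = rate · V_L · °P
cells = 1.17 · 23.1 · 19

513.5130 billion cells


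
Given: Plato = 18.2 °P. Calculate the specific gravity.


SG = 259/(259 − P)
SG = 259/(259 − 18.2)

1.0756


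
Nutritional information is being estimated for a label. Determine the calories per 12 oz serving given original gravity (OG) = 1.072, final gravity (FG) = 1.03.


ABW = (OG−FG)·131.25·0.79/FG;  °P = 259 − 259/SG (for OG→OE and FG→AE);  RE = 0.1808·OE + 0.8192·AE;  Cal = (6.9·ABW + 4·(RE−0.1))·FG·3.55
ABW = (1.072 − 1.03)·131.25·0.79/1.03 = 4.2280
OE = 259 − 259/1.072 = 17.3955 °P
AE = 259 − 259/1.03 = 7.5437 °P
RE = 0.1808·17.3955 + 0.8192·7.5437 = 9.3249 °P
Cal = (6.9·4.2280 + 4·(9.3249−0.1))·1.03·3.55

241.5961 kcal


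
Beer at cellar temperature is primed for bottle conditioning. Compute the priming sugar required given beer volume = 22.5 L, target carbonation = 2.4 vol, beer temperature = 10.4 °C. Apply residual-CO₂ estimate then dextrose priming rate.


residual = 14.695·(0.01821 + 0.09011·e^(−0.04·T));  sugar = (target − residual)·4.0·V
residual = 14.695·(0.01821 + 0.09011·e^(−0.04·10.4)) = 1.1411
sugar = (2.4 − 1.1411)·4.0·22.5

113.2990 g


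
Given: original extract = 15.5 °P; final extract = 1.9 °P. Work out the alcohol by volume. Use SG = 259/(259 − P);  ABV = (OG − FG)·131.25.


OG = 259/(259 − 15.5) = 1.0637
FG = 259/(259 − 1.9) = 1.0074
ABV = (1.0637 − 1.0074)·131.25

7.3848 % ABV
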